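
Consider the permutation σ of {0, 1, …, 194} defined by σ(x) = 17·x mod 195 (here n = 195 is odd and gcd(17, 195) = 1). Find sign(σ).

+1

Start at x=17: 17 → 94 → 38 → 61 → 62 → 79 → 173 → … (one orbit).
π_17 has 23 disjoint cycles with lengths [12, 12, 12, 12, 12, 12, 12, 12, 12, 12, 12, 12, 6, 6, 6, 6, 6, 6, 4, 4, 4, 2, 1] on {0,…,194}.
Σ(ℓ_i−1) = 195−23 = 172; sign = (−1)^172 = +1.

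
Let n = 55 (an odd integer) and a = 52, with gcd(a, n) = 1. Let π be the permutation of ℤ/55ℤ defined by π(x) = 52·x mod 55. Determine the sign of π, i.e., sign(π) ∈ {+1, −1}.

Trace 14: π^k(14) = [14, 13, 16, 7, 34, 8, 31] for k=0..6.
The orbit structure of x ↦ 52x mod 55: 5 orbits of sizes [20, 20, 10, 4, 1].
n − c = 55 − 5 = 50; sign = (−1)^50 = +1.
Check: (52/55) = +1 by Zolotarev.

+1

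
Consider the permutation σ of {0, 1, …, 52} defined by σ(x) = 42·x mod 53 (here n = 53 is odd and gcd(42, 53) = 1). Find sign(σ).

Start at x=44: 44 → 46 → 24 → 1 → 42 → 15 → 47 → … (one orbit).
π_42 has 5 disjoint cycles with lengths [13, 13, 13, 13, 1] on {0,…,52}.
5 cycles on 53: each ℓ→(−1)^(ℓ−1), product (−1)^48 = +1.

+1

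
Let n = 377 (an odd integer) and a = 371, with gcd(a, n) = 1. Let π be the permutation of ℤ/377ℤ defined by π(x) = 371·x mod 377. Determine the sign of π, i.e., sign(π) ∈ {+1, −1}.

Start at x=7: 7 → 335 → 252 → 373 → 24 → 233 → 110 → … (one orbit).
π_371 has 10 disjoint cycles with lengths [84, 84, 84, 84, 12, 7, 7, 7, 7, 1] on {0,…,376}.
10 cycles on 377: each ℓ→(−1)^(ℓ−1), product (−1)^367 = -1.
The Jacobi symbol (371|377) = -1 (Zolotarev) agrees.

-1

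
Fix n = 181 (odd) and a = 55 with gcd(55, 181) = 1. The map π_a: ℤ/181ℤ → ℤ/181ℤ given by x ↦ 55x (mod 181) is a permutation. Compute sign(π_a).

+1

Orbit of 39 under x↦55x: [39, 154, 144, 137, 114, 116, 45]… (length divides ord_181(55)).
Decompose π into cycles: lengths [90, 90, 1] (3 cycles, including the fixed point 0).
sign(π) = (−1)^{n − #cycles} = (−1)^{181−3} = (−1)^178 = +1.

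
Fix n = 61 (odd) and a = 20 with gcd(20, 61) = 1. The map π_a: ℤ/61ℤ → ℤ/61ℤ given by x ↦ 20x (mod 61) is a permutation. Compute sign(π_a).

+1

Start at x=20: 20 → 34 → 9 → 58 → 1 → 20 (one orbit).
Cycle type of π: 5×12 + 1; total 13 cycles.
sign(π) = (−1)^{n − #cycles} = (−1)^{61−13} = (−1)^48 = +1.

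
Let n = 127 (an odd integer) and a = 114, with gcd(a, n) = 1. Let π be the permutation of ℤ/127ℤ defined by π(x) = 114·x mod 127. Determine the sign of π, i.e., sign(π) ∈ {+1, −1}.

-1

Orbit of 68 under x↦114x: [68, 5, 62, 83, 64, 57, 21]… (length divides ord_127(114)).
Cycle lengths of π_114 on ℤ/127ℤ: [126, 1]; 2 cycles in total.
n − c = 127 − 2 = 125; sign = (−1)^125 = -1.
Check: (114/127) = -1 by Zolotarev.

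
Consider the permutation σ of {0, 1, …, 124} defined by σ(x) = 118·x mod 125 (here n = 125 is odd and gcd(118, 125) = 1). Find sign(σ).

Start at x=82: 82 → 51 → 18 → 124 → 7 → 76 → 93 → … (one orbit).
Cycle type of π: 20×5 + 4×6 + 1; total 12 cycles.
n − c = 125 − 12 = 113; sign = (−1)^113 = -1.

-1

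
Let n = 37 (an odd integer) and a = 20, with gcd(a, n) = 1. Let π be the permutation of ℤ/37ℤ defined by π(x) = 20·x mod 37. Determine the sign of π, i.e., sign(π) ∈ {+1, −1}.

Orbit of 33 under x↦20x: [33, 31, 28, 5, 26, 2, 3]… (length divides ord_37(20)).
The orbit structure of x ↦ 20x mod 37: 2 orbits of sizes [36, 1].
37 − 2 = 35 transpositions; sign(π) = (−1)^35 = -1.
The Jacobi symbol (20|37) = -1 (Zolotarev) agrees.

-1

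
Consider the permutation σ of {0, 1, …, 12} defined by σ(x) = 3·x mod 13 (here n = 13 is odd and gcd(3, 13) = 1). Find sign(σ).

Start at x=1: 1 → 3 → 9 → 1 (one orbit).
The orbit structure of x ↦ 3x mod 13: 5 orbits of sizes [3, 3, 3, 3, 1].
With 5 cycles on 13 points, sign = (−1)^{13−5} = +1.
The Jacobi symbol (3|13) = +1 (Zolotarev) agrees.

+1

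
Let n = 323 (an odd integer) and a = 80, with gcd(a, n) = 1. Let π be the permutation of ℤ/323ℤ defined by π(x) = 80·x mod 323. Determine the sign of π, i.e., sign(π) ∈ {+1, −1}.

-1

Orbit of 16 under x↦80x: [16, 311, 9, 74, 106, 82, 100]… (length divides ord_323(80)).
The orbit structure of x ↦ 80x mod 323: 6 orbits of sizes [144, 144, 16, 9, 9, 1].
With 6 cycles on 323 points, sign = (−1)^{323−6} = -1.
The Jacobi symbol (80|323) = -1 (Zolotarev) agrees.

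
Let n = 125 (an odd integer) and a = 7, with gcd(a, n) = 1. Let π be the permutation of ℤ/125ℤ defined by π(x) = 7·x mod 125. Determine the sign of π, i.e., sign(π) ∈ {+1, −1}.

Trace 74: π^k(74) = [74, 18, 1, 7, 49, 93, 26] for k=0..6.
π_7 has 12 disjoint cycles with lengths [20, 20, 20, 20, 20, 4, 4, 4, 4, 4, 4, 1] on {0,…,124}.
12 cycles on 125: each ℓ→(−1)^(ℓ−1), product (−1)^113 = -1.
(7|125)_J = -1 (Zolotarev's lemma cross-check).

-1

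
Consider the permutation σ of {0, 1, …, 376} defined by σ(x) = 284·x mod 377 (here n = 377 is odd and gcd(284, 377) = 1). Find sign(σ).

-1

Start at x=344: 344 → 53 → 349 → 342 → 239 → 16 → 20 → … (one orbit).
10 cycles of lengths [84, 84, 84, 84, 12, 7, 7, 7, 7, 1].
sign(π) = (−1)^{n − #cycles} = (−1)^{377−10} = (−1)^367 = -1.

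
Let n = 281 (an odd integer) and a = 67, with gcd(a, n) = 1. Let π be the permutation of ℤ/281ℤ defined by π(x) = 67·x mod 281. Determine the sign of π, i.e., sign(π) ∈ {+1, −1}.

-1

Orbit of 232 under x↦67x: [232, 89, 62, 220, 128, 146, 228]… (length divides ord_281(67)).
Cycle lengths of π_67 on ℤ/281ℤ: [40, 40, 40, 40, 40, 40, 40, 1]; 8 cycles in total.
sign(π) = (−1)^{n − #cycles} = (−1)^{281−8} = (−1)^273 = -1.
Zolotarev: (67|281) = -1, matching the cycle-count sign.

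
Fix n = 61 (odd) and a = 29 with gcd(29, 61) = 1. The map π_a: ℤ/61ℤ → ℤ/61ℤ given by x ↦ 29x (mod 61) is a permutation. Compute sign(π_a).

-1

Orbit of 60 under x↦29x: [60, 32, 13, 11, 14, 40, 1]… (length divides ord_61(29)).
π_29 has 6 disjoint cycles with lengths [12, 12, 12, 12, 12, 1] on {0,…,60}.
61 − 6 = 55 transpositions; sign(π) = (−1)^55 = -1.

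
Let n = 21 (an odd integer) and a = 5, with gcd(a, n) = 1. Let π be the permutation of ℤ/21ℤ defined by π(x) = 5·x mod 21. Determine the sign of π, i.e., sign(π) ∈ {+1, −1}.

+1

Start at x=5: 5 → 4 → 20 → 16 → 17 → 1 → 5 (one orbit).
Cycle lengths of π_5 on ℤ/21ℤ: [6, 6, 6, 2, 1]; 5 cycles in total.
n − c = 21 − 5 = 16; sign = (−1)^16 = +1.
Zolotarev: (5|21) = +1, matching the cycle-count sign.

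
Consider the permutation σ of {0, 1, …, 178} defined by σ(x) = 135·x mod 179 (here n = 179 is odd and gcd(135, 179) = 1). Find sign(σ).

+1

Orbit of 75 under x↦135x: [75, 101, 31, 68, 51, 83, 107]… (length divides ord_179(135)).
3 cycles of lengths [89, 89, 1].
179 − 3 = 176 transpositions; sign(π) = (−1)^176 = +1.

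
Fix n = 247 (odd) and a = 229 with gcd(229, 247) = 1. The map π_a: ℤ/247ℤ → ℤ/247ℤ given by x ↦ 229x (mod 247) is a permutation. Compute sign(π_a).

Trace 77: π^k(77) = [77, 96, 1, 229] for k=0..3.
Cycle lengths of π_229 on ℤ/247ℤ: [4, 4, 4, 4, 4, 4, 4, 4, 4, 4, 4, 4, 4, 4, 4, 4, 4, 4, 4, 4, 4, 4, 4, 4, 4, 4, 4, 4, 4, 4, 4, 4, 4, 4, 4, 4, 4, 4, 4, 4, 4, 4, 4, 4, 4, 4, 4, 4, 4, 4, 4, 4, 4, 4, 4, 4, 4, 1, 1, 1, 1, 1, 1, 1, 1, 1, 1, 1, 1, 1, 1, 1, 1, 1, 1, 1]; 76 cycles in total.
Σ(ℓ_i−1) = 247−76 = 171; sign = (−1)^171 = -1.
The Jacobi symbol (229|247) = -1 (Zolotarev) agrees.

-1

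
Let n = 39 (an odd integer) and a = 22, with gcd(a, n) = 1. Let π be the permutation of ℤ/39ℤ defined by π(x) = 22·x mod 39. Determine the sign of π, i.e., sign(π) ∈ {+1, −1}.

+1

Orbit of 22 under x↦22x: [22, 16, 1]… (length divides ord_39(22)).
Cycle lengths of π_22 on ℤ/39ℤ: [3, 3, 3, 3, 3, 3, 3, 3, 3, 3, 3, 3, 1, 1, 1]; 15 cycles in total.
sign(π) = (−1)^{n − #cycles} = (−1)^{39−15} = (−1)^24 = +1.
Via Zolotarev, sign(π_{22}) = (22|39) = +1.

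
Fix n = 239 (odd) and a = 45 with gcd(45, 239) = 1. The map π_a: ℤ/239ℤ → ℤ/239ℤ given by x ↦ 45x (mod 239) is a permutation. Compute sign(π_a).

Start at x=163: 163 → 165 → 16 → 3 → 135 → 100 → 198 → … (one orbit).
3 cycles of lengths [119, 119, 1].
sign(π) = (−1)^{n − #cycles} = (−1)^{239−3} = (−1)^236 = +1.
(45|239)_J = +1 (Zolotarev's lemma cross-check).

+1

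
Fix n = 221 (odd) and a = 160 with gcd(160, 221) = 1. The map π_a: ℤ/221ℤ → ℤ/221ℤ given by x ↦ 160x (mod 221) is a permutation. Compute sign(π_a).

-1

Trace 192: π^k(192) = [192, 1, 160, 185, 207, 191, 62] for k=0..6.
Cycle type of π: 48×4 + 16 + 6×2 + 1; total 8 cycles.
8 cycles on 221: each ℓ→(−1)^(ℓ−1), product (−1)^213 = -1.
(160|221)_J = -1 (Zolotarev's lemma cross-check).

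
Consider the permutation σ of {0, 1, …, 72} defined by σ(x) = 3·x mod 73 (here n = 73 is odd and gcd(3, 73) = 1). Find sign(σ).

+1

Start at x=65: 65 → 49 → 1 → 3 → 9 → 27 → 8 → … (one orbit).
Cycle type of π: 12×6 + 1; total 7 cycles.
With 7 cycles on 73 points, sign = (−1)^{73−7} = +1.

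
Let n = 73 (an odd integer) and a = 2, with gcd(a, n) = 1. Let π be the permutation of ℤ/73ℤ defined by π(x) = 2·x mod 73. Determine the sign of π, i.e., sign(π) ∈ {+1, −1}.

+1

Trace 4: π^k(4) = [4, 8, 16, 32, 64, 55, 37] for k=0..6.
Decompose π into cycles: lengths [9, 9, 9, 9, 9, 9, 9, 9, 1] (9 cycles, including the fixed point 0).
n − c = 73 − 9 = 64; sign = (−1)^64 = +1.
Zolotarev: (2|73) = +1, matching the cycle-count sign.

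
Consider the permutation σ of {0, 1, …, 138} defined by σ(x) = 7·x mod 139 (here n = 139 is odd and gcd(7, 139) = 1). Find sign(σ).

Trace 86: π^k(86) = [86, 46, 44, 30, 71, 80, 4] for k=0..6.
π_7 has 3 disjoint cycles with lengths [69, 69, 1] on {0,…,138}.
3 cycles on 139: each ℓ→(−1)^(ℓ−1), product (−1)^136 = +1.
Zolotarev: (7|139) = +1, matching the cycle-count sign.

+1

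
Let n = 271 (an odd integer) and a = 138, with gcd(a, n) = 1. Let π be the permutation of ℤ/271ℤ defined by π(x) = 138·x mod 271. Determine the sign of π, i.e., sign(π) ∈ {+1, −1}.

Start at x=163: 163 → 1 → 138 → 74 → 185 → 56 → 140 → … (one orbit).
Cycle type of π: 135×2 + 1; total 3 cycles.
With 3 cycles on 271 points, sign = (−1)^{271−3} = +1.
Check: (138/271) = +1 by Zolotarev.

+1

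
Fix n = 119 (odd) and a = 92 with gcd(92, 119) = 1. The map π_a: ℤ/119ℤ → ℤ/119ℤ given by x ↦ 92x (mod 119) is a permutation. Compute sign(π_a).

Start at x=36: 36 → 99 → 64 → 57 → 8 → 22 → 1 → … (one orbit).
The orbit structure of x ↦ 92x mod 119: 14 orbits of sizes [16, 16, 16, 16, 16, 16, 16, 1, 1, 1, 1, 1, 1, 1].
n − c = 119 − 14 = 105; sign = (−1)^105 = -1.

-1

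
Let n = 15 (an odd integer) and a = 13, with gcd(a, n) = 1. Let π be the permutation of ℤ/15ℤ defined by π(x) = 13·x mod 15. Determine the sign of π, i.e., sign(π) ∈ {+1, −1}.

Start at x=7: 7 → 1 → 13 → 4 → 7 (one orbit).
The orbit structure of x ↦ 13x mod 15: 6 orbits of sizes [4, 4, 4, 1, 1, 1].
Σ(ℓ_i−1) = 15−6 = 9; sign = (−1)^9 = -1.

-1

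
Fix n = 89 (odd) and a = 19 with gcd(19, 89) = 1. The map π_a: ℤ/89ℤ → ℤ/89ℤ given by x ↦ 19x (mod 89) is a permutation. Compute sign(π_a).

Trace 53: π^k(53) = [53, 28, 87, 51, 79, 77, 39] for k=0..6.
The orbit structure of x ↦ 19x mod 89: 2 orbits of sizes [88, 1].
89 − 2 = 87 transpositions; sign(π) = (−1)^87 = -1.
Check: (19/89) = -1 by Zolotarev.

-1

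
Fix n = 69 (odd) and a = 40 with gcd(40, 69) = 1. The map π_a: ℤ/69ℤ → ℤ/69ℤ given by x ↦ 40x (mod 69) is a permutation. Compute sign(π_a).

Start at x=16: 16 → 19 → 1 → 40 → 13 → 37 → 31 → … (one orbit).
The orbit structure of x ↦ 40x mod 69: 6 orbits of sizes [22, 22, 22, 1, 1, 1].
6 cycles on 69: each ℓ→(−1)^(ℓ−1), product (−1)^63 = -1.

-1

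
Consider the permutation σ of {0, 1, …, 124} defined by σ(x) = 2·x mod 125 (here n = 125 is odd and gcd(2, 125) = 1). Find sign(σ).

-1

Trace 59: π^k(59) = [59, 118, 111, 97, 69, 13, 26] for k=0..6.
The orbit structure of x ↦ 2x mod 125: 4 orbits of sizes [100, 20, 4, 1].
4 cycles on 125: each ℓ→(−1)^(ℓ−1), product (−1)^121 = -1.
Check: (2/125) = -1 by Zolotarev.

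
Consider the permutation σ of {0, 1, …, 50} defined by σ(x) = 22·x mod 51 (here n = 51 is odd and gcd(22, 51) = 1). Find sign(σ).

-1

Start at x=4: 4 → 37 → 49 → 7 → 1 → 22 → 25 → … (one orbit).
Decompose π into cycles: lengths [16, 16, 16, 1, 1, 1] (6 cycles, including the fixed point 0).
n − c = 51 − 6 = 45; sign = (−1)^45 = -1.
Check: (22/51) = -1 by Zolotarev.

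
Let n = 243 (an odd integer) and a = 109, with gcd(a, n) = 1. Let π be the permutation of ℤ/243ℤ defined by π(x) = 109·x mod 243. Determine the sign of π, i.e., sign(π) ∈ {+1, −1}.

Orbit of 190 under x↦109x: [190, 55, 163, 28, 136, 1, 109]… (length divides ord_243(109)).
π_109 has 63 disjoint cycles with lengths [9, 9, 9, 9, 9, 9, 9, 9, 9, 9, 9, 9, 9, 9, 9, 9, 9, 9, 3, 3, 3, 3, 3, 3, 3, 3, 3, 3, 3, 3, 3, 3, 3, 3, 3, 3, 1, 1, 1, 1, 1, 1, 1, 1, 1, 1, 1, 1, 1, 1, 1, 1, 1, 1, 1, 1, 1, 1, 1, 1, 1, 1, 1] on {0,…,242}.
n − c = 243 − 63 = 180; sign = (−1)^180 = +1.

+1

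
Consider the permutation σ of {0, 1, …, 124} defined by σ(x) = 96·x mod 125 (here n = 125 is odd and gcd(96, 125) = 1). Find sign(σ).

Orbit of 26 under x↦96x: [26, 121, 116, 11, 56, 1, 96]… (length divides ord_125(96)).
Cycle type of π: 25×4 + 5×4 + 1×5; total 13 cycles.
125 − 13 = 112 transpositions; sign(π) = (−1)^112 = +1.
Via Zolotarev, sign(π_{96}) = (96|125) = +1.

+1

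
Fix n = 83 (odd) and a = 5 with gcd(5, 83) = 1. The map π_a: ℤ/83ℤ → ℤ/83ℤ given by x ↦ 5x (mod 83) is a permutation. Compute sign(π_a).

Orbit of 48 under x↦5x: [48, 74, 38, 24, 37, 19, 12]… (length divides ord_83(5)).
π_5 has 2 disjoint cycles with lengths [82, 1] on {0,…,82}.
n − c = 83 − 2 = 81; sign = (−1)^81 = -1.
The Jacobi symbol (5|83) = -1 (Zolotarev) agrees.

-1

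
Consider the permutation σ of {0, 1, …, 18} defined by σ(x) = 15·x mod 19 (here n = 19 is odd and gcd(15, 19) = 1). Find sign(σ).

Trace 16: π^k(16) = [16, 12, 9, 2, 11, 13, 5] for k=0..6.
Cycle type of π: 18 + 1; total 2 cycles.
19 − 2 = 17 transpositions; sign(π) = (−1)^17 = -1.
Via Zolotarev, sign(π_{15}) = (15|19) = -1.

-1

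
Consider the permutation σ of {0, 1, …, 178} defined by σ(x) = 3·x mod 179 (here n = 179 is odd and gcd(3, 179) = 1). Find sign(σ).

Orbit of 81 under x↦3x: [81, 64, 13, 39, 117, 172, 158]… (length divides ord_179(3)).
3 cycles of lengths [89, 89, 1].
Σ(ℓ_i−1) = 179−3 = 176; sign = (−1)^176 = +1.
(3|179)_J = +1 (Zolotarev's lemma cross-check).

+1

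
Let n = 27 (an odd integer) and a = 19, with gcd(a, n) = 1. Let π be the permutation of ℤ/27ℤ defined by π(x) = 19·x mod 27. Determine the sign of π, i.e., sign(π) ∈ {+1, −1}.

Trace 10: π^k(10) = [10, 1, 19] for k=0..2.
π_19 has 15 disjoint cycles with lengths [3, 3, 3, 3, 3, 3, 1, 1, 1, 1, 1, 1, 1, 1, 1] on {0,…,26}.
With 15 cycles on 27 points, sign = (−1)^{27−15} = +1.

+1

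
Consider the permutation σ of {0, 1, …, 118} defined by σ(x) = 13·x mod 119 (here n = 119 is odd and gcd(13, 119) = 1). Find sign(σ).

-1

Start at x=1: 1 → 13 → 50 → 55 → 1 (one orbit).
The orbit structure of x ↦ 13x mod 119: 32 orbits of sizes [4, 4, 4, 4, 4, 4, 4, 4, 4, 4, 4, 4, 4, 4, 4, 4, 4, 4, 4, 4, 4, 4, 4, 4, 4, 4, 4, 4, 2, 2, 2, 1].
119 − 32 = 87 transpositions; sign(π) = (−1)^87 = -1.
Check: (13/119) = -1 by Zolotarev.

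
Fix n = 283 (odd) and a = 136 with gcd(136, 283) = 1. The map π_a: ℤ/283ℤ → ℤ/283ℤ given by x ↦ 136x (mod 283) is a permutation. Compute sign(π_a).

Orbit of 181 under x↦136x: [181, 278, 169, 61, 89, 218, 216]… (length divides ord_283(136)).
Cycle type of π: 141×2 + 1; total 3 cycles.
Σ(ℓ_i−1) = 283−3 = 280; sign = (−1)^280 = +1.
Check: (136/283) = +1 by Zolotarev.

+1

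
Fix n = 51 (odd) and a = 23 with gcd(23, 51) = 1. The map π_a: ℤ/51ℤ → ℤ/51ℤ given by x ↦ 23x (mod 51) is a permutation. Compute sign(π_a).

Orbit of 1 under x↦23x: [1, 23, 19, 29, 4, 41, 25]… (length divides ord_51(23)).
Cycle type of π: 16×3 + 2 + 1; total 5 cycles.
51 − 5 = 46 transpositions; sign(π) = (−1)^46 = +1.

+1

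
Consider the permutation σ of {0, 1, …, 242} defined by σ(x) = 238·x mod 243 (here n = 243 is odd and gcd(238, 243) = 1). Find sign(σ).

Orbit of 127 under x↦238x: [127, 94, 16, 163, 157, 187, 37]… (length divides ord_243(238)).
Decompose π into cycles: lengths [81, 81, 27, 27, 9, 9, 3, 3, 1, 1, 1] (11 cycles, including the fixed point 0).
sign(π) = (−1)^{n − #cycles} = (−1)^{243−11} = (−1)^232 = +1.
Zolotarev: (238|243) = +1, matching the cycle-count sign.

+1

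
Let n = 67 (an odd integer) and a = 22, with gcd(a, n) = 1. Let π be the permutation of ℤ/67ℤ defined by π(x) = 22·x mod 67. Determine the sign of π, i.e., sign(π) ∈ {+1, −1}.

Trace 59: π^k(59) = [59, 25, 14, 40, 9, 64, 1] for k=0..6.
Cycle type of π: 11×6 + 1; total 7 cycles.
With 7 cycles on 67 points, sign = (−1)^{67−7} = +1.

+1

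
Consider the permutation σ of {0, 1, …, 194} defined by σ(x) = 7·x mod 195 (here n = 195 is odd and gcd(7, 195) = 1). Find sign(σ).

Trace 4: π^k(4) = [4, 28, 1, 7, 49, 148, 61] for k=0..6.
Cycle lengths of π_7 on ℤ/195ℤ: [12, 12, 12, 12, 12, 12, 12, 12, 12, 12, 12, 12, 12, 12, 12, 4, 4, 4, 1, 1, 1]; 21 cycles in total.
Σ(ℓ_i−1) = 195−21 = 174; sign = (−1)^174 = +1.
The Jacobi symbol (7|195) = +1 (Zolotarev) agrees.

+1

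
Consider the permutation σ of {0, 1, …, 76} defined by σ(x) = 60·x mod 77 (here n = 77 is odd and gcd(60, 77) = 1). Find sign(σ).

+1

Start at x=15: 15 → 53 → 23 → 71 → 25 → 37 → 64 → … (one orbit).
9 cycles of lengths [15, 15, 15, 15, 5, 5, 3, 3, 1].
77 − 9 = 68 transpositions; sign(π) = (−1)^68 = +1.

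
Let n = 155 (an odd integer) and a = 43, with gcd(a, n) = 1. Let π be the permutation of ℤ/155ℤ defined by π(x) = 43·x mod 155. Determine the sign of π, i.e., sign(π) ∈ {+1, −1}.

+1

Orbit of 117 under x↦43x: [117, 71, 108, 149, 52, 66, 48]… (length divides ord_155(43)).
π_43 has 5 disjoint cycles with lengths [60, 60, 30, 4, 1] on {0,…,154}.
155 − 5 = 150 transpositions; sign(π) = (−1)^150 = +1.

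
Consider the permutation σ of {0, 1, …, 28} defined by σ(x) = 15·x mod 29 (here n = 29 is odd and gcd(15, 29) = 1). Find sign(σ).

-1

Orbit of 17 under x↦15x: [17, 23, 26, 13, 21, 25, 27]… (length divides ord_29(15)).
The orbit structure of x ↦ 15x mod 29: 2 orbits of sizes [28, 1].
With 2 cycles on 29 points, sign = (−1)^{29−2} = -1.
The Jacobi symbol (15|29) = -1 (Zolotarev) agrees.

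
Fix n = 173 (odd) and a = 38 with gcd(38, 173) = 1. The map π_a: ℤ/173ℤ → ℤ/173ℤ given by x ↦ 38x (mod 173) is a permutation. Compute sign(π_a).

+1

Trace 169: π^k(169) = [169, 21, 106, 49, 132, 172, 135] for k=0..6.
Cycle lengths of π_38 on ℤ/173ℤ: [86, 86, 1]; 3 cycles in total.
n − c = 173 − 3 = 170; sign = (−1)^170 = +1.
Via Zolotarev, sign(π_{38}) = (38|173) = +1.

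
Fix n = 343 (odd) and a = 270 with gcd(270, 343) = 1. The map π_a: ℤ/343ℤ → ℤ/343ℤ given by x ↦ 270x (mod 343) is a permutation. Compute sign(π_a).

Start at x=263: 263 → 9 → 29 → 284 → 191 → 120 → 158 → … (one orbit).
Decompose π into cycles: lengths [147, 147, 21, 21, 3, 3, 1] (7 cycles, including the fixed point 0).
n − c = 343 − 7 = 336; sign = (−1)^336 = +1.
(270|343)_J = +1 (Zolotarev's lemma cross-check).

+1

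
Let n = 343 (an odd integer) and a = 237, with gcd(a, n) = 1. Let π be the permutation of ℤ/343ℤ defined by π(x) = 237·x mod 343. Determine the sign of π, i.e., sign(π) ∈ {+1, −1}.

-1

Trace 188: π^k(188) = [188, 309, 174, 78, 307, 43, 244] for k=0..6.
10 cycles of lengths [98, 98, 98, 14, 14, 14, 2, 2, 2, 1].
343 − 10 = 333 transpositions; sign(π) = (−1)^333 = -1.
(237|343)_J = -1 (Zolotarev's lemma cross-check).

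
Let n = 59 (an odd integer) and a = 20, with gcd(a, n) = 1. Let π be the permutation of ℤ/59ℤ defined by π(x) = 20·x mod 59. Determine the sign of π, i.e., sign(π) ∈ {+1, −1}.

Trace 3: π^k(3) = [3, 1, 20, 46, 35, 51, 17] for k=0..6.
Cycle lengths of π_20 on ℤ/59ℤ: [29, 29, 1]; 3 cycles in total.
3 cycles on 59: each ℓ→(−1)^(ℓ−1), product (−1)^56 = +1.

+1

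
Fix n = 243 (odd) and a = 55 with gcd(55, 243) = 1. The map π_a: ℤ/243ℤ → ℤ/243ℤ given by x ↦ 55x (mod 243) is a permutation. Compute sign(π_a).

Orbit of 109 under x↦55x: [109, 163, 217, 28, 82, 136, 190]… (length divides ord_243(55)).
Cycle lengths of π_55 on ℤ/243ℤ: [9, 9, 9, 9, 9, 9, 9, 9, 9, 9, 9, 9, 9, 9, 9, 9, 9, 9, 3, 3, 3, 3, 3, 3, 3, 3, 3, 3, 3, 3, 3, 3, 3, 3, 3, 3, 1, 1, 1, 1, 1, 1, 1, 1, 1, 1, 1, 1, 1, 1, 1, 1, 1, 1, 1, 1, 1, 1, 1, 1, 1, 1, 1]; 63 cycles in total.
243 − 63 = 180 transpositions; sign(π) = (−1)^180 = +1.
Via Zolotarev, sign(π_{55}) = (55|243) = +1.

+1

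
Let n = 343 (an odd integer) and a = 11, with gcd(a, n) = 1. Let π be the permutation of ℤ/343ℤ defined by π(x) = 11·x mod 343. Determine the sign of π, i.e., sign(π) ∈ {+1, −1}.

+1

Trace 205: π^k(205) = [205, 197, 109, 170, 155, 333, 233] for k=0..6.
Decompose π into cycles: lengths [147, 147, 21, 21, 3, 3, 1] (7 cycles, including the fixed point 0).
sign(π) = (−1)^{n − #cycles} = (−1)^{343−7} = (−1)^336 = +1.
Check: (11/343) = +1 by Zolotarev.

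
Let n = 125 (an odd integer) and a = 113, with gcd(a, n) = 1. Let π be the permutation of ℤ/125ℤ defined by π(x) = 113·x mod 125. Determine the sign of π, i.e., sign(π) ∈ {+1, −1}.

Start at x=68: 68 → 59 → 42 → 121 → 48 → 49 → 37 → … (one orbit).
The orbit structure of x ↦ 113x mod 125: 4 orbits of sizes [100, 20, 4, 1].
sign(π) = (−1)^{n − #cycles} = (−1)^{125−4} = (−1)^121 = -1.
Check: (113/125) = -1 by Zolotarev.

-1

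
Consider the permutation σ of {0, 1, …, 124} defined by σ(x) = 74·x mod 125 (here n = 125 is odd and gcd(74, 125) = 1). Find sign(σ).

Trace 24: π^k(24) = [24, 26, 49, 1, 74, 101, 99] for k=0..6.
23 cycles of lengths [10, 10, 10, 10, 10, 10, 10, 10, 10, 10, 2, 2, 2, 2, 2, 2, 2, 2, 2, 2, 2, 2, 1].
n − c = 125 − 23 = 102; sign = (−1)^102 = +1.
The Jacobi symbol (74|125) = +1 (Zolotarev) agrees.

+1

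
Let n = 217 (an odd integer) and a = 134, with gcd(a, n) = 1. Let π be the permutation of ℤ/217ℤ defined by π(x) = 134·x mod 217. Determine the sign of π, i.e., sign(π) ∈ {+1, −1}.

Orbit of 50 under x↦134x: [50, 190, 71, 183, 1, 134, 162]… (length divides ord_217(134)).
The orbit structure of x ↦ 134x mod 217: 21 orbits of sizes [15, 15, 15, 15, 15, 15, 15, 15, 15, 15, 15, 15, 15, 15, 1, 1, 1, 1, 1, 1, 1].
217 − 21 = 196 transpositions; sign(π) = (−1)^196 = +1.

+1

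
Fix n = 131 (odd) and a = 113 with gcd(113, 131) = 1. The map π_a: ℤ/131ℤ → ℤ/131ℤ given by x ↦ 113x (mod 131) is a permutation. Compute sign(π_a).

+1

Orbit of 80 under x↦113x: [80, 1, 113, 62, 63, 45, 107]… (length divides ord_131(113)).
Cycle lengths of π_113 on ℤ/131ℤ: [13, 13, 13, 13, 13, 13, 13, 13, 13, 13, 1]; 11 cycles in total.
sign(π) = (−1)^{n − #cycles} = (−1)^{131−11} = (−1)^120 = +1.
The Jacobi symbol (113|131) = +1 (Zolotarev) agrees.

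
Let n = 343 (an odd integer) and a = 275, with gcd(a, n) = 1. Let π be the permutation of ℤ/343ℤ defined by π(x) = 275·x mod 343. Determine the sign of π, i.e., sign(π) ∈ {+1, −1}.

+1

Start at x=128: 128 → 214 → 197 → 324 → 263 → 295 → 177 → … (one orbit).
Cycle lengths of π_275 on ℤ/343ℤ: [21, 21, 21, 21, 21, 21, 21, 21, 21, 21, 21, 21, 21, 21, 3, 3, 3, 3, 3, 3, 3, 3, 3, 3, 3, 3, 3, 3, 3, 3, 1]; 31 cycles in total.
Σ(ℓ_i−1) = 343−31 = 312; sign = (−1)^312 = +1.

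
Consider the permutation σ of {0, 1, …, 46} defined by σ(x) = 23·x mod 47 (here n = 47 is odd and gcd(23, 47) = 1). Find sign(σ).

-1

Start at x=23: 23 → 12 → 41 → 3 → 22 → 36 → 29 → … (one orbit).
Cycle type of π: 46 + 1; total 2 cycles.
n − c = 47 − 2 = 45; sign = (−1)^45 = -1.
The Jacobi symbol (23|47) = -1 (Zolotarev) agrees.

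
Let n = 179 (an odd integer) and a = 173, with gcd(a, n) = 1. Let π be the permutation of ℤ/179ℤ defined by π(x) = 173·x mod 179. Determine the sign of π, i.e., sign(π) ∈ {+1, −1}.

+1

Orbit of 153 under x↦173x: [153, 156, 138, 67, 135, 85, 27]… (length divides ord_179(173)).
π_173 has 3 disjoint cycles with lengths [89, 89, 1] on {0,…,178}.
n − c = 179 − 3 = 176; sign = (−1)^176 = +1.
Zolotarev: (173|179) = +1, matching the cycle-count sign.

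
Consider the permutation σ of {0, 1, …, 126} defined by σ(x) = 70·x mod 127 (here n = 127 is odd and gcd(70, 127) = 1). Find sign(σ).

Trace 41: π^k(41) = [41, 76, 113, 36, 107, 124, 44] for k=0..6.
Decompose π into cycles: lengths [63, 63, 1] (3 cycles, including the fixed point 0).
3 cycles on 127: each ℓ→(−1)^(ℓ−1), product (−1)^124 = +1.
The Jacobi symbol (70|127) = +1 (Zolotarev) agrees.

+1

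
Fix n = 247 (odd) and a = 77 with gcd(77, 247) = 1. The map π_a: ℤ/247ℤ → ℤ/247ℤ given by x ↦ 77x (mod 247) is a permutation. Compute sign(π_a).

Trace 1: π^k(1) = [1, 77] for k=0..1.
Cycle lengths of π_77 on ℤ/247ℤ: [2, 2, 2, 2, 2, 2, 2, 2, 2, 2, 2, 2, 2, 2, 2, 2, 2, 2, 2, 2, 2, 2, 2, 2, 2, 2, 2, 2, 2, 2, 2, 2, 2, 2, 2, 2, 2, 2, 2, 2, 2, 2, 2, 2, 2, 2, 2, 2, 2, 2, 2, 2, 2, 2, 2, 2, 2, 2, 2, 2, 2, 2, 2, 2, 2, 2, 2, 2, 2, 2, 2, 2, 2, 2, 2, 2, 2, 2, 2, 2, 2, 2, 2, 2, 2, 2, 2, 2, 2, 2, 2, 2, 2, 2, 2, 2, 2, 2, 2, 2, 2, 2, 2, 2, 2, 2, 2, 2, 2, 2, 2, 2, 2, 2, 1, 1, 1, 1, 1, 1, 1, 1, 1, 1, 1, 1, 1, 1, 1, 1, 1, 1, 1]; 133 cycles in total.
247 − 133 = 114 transpositions; sign(π) = (−1)^114 = +1.
Via Zolotarev, sign(π_{77}) = (77|247) = +1.

+1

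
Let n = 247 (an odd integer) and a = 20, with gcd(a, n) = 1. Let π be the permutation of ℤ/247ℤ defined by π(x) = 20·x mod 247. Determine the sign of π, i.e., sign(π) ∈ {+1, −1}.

-1

Start at x=153: 153 → 96 → 191 → 115 → 77 → 58 → 172 → … (one orbit).
The orbit structure of x ↦ 20x mod 247: 38 orbits of sizes [12, 12, 12, 12, 12, 12, 12, 12, 12, 12, 12, 12, 12, 12, 12, 12, 12, 12, 12, 1, 1, 1, 1, 1, 1, 1, 1, 1, 1, 1, 1, 1, 1, 1, 1, 1, 1, 1].
Σ(ℓ_i−1) = 247−38 = 209; sign = (−1)^209 = -1.
Zolotarev: (20|247) = -1, matching the cycle-count sign.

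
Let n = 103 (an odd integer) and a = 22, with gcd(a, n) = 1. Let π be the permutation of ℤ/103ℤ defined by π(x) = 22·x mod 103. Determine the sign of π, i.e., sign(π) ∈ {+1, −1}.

Trace 10: π^k(10) = [10, 14, 102, 81, 31, 64, 69] for k=0..6.
π_22 has 4 disjoint cycles with lengths [34, 34, 34, 1] on {0,…,102}.
sign(π) = (−1)^{n − #cycles} = (−1)^{103−4} = (−1)^99 = -1.

-1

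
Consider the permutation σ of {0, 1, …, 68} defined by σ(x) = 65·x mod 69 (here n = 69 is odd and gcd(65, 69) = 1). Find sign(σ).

Start at x=31: 31 → 14 → 13 → 17 → 1 → 65 → 16 → … (one orbit).
Decompose π into cycles: lengths [22, 22, 22, 2, 1] (5 cycles, including the fixed point 0).
sign(π) = (−1)^{n − #cycles} = (−1)^{69−5} = (−1)^64 = +1.
The Jacobi symbol (65|69) = +1 (Zolotarev) agrees.

+1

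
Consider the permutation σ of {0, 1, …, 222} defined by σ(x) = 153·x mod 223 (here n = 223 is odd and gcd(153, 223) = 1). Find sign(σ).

+1

Orbit of 136 under x↦153x: [136, 69, 76, 32, 213, 31, 60]… (length divides ord_223(153)).
3 cycles of lengths [111, 111, 1].
n − c = 223 − 3 = 220; sign = (−1)^220 = +1.
(153|223)_J = +1 (Zolotarev's lemma cross-check).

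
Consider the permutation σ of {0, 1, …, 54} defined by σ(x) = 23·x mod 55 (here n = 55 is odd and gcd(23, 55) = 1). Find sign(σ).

-1

Start at x=12: 12 → 1 → 23 → 34 → 12 (one orbit).
π_23 has 22 disjoint cycles with lengths [4, 4, 4, 4, 4, 4, 4, 4, 4, 4, 4, 1, 1, 1, 1, 1, 1, 1, 1, 1, 1, 1] on {0,…,54}.
sign(π) = (−1)^{n − #cycles} = (−1)^{55−22} = (−1)^33 = -1.
(23|55)_J = -1 (Zolotarev's lemma cross-check).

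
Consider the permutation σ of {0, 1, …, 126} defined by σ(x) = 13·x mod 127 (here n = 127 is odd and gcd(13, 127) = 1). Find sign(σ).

Start at x=122: 122 → 62 → 44 → 64 → 70 → 21 → 19 → … (one orbit).
π_13 has 3 disjoint cycles with lengths [63, 63, 1] on {0,…,126}.
3 cycles on 127: each ℓ→(−1)^(ℓ−1), product (−1)^124 = +1.
Check: (13/127) = +1 by Zolotarev.

+1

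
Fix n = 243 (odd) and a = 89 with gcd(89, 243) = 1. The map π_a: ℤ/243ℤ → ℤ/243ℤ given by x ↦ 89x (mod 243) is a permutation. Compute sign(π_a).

Orbit of 190 under x↦89x: [190, 143, 91, 80, 73, 179, 136]… (length divides ord_243(89)).
π_89 has 14 disjoint cycles with lengths [54, 54, 54, 18, 18, 18, 6, 6, 6, 2, 2, 2, 2, 1] on {0,…,242}.
Σ(ℓ_i−1) = 243−14 = 229; sign = (−1)^229 = -1.
Via Zolotarev, sign(π_{89}) = (89|243) = -1.

-1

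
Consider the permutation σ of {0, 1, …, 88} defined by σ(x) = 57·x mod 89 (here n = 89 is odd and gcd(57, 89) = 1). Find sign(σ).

Trace 73: π^k(73) = [73, 67, 81, 78, 85, 39, 87] for k=0..6.
The orbit structure of x ↦ 57x mod 89: 5 orbits of sizes [22, 22, 22, 22, 1].
89 − 5 = 84 transpositions; sign(π) = (−1)^84 = +1.
Check: (57/89) = +1 by Zolotarev.

+1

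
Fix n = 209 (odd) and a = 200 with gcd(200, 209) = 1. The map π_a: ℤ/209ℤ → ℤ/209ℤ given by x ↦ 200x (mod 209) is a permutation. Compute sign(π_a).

Trace 107: π^k(107) = [107, 82, 98, 163, 205, 36, 94] for k=0..6.
Cycle type of π: 90×2 + 18 + 10 + 1; total 5 cycles.
Σ(ℓ_i−1) = 209−5 = 204; sign = (−1)^204 = +1.
(200|209)_J = +1 (Zolotarev's lemma cross-check).

+1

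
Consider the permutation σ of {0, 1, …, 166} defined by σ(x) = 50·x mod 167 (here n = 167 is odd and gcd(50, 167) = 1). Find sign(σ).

+1

Trace 97: π^k(97) = [97, 7, 16, 132, 87, 8, 66] for k=0..6.
3 cycles of lengths [83, 83, 1].
n − c = 167 − 3 = 164; sign = (−1)^164 = +1.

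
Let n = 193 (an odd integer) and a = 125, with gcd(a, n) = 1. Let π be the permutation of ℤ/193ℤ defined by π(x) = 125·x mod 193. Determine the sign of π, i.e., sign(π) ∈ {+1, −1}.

-1

Start at x=8: 8 → 35 → 129 → 106 → 126 → 117 → 150 → … (one orbit).
Cycle lengths of π_125 on ℤ/193ℤ: [64, 64, 64, 1]; 4 cycles in total.
sign(π) = (−1)^{n − #cycles} = (−1)^{193−4} = (−1)^189 = -1.
Zolotarev: (125|193) = -1, matching the cycle-count sign.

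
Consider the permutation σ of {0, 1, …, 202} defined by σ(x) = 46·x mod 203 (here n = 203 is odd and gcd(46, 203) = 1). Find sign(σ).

Start at x=1: 1 → 46 → 86 → 99 → 88 → 191 → 57 → … (one orbit).
Decompose π into cycles: lengths [12, 12, 12, 12, 12, 12, 12, 12, 12, 12, 12, 12, 12, 12, 4, 4, 4, 4, 4, 4, 4, 3, 3, 1] (24 cycles, including the fixed point 0).
n − c = 203 − 24 = 179; sign = (−1)^179 = -1.

-1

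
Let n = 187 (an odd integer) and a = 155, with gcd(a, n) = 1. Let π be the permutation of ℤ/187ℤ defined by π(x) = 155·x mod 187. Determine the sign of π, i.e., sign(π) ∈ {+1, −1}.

Trace 155: π^k(155) = [155, 89, 144, 67, 100, 166, 111] for k=0..6.
Cycle type of π: 8×22 + 1×11; total 33 cycles.
33 cycles on 187: each ℓ→(−1)^(ℓ−1), product (−1)^154 = +1.
Check: (155/187) = +1 by Zolotarev.

+1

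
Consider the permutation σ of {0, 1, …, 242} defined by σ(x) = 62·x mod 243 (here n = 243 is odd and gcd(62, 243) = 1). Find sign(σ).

-1

Orbit of 145 under x↦62x: [145, 242, 181, 44, 55, 8, 10]… (length divides ord_243(62)).
Cycle type of π: 54×3 + 18×3 + 6×3 + 2×4 + 1; total 14 cycles.
sign(π) = (−1)^{n − #cycles} = (−1)^{243−14} = (−1)^229 = -1.
Zolotarev: (62|243) = -1, matching the cycle-count sign.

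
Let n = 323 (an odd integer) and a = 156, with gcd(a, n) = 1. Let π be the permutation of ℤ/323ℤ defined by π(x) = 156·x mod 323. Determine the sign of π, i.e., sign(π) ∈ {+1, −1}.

-1

Orbit of 73 under x↦156x: [73, 83, 28, 169, 201, 25, 24]… (length divides ord_323(156)).
Decompose π into cycles: lengths [144, 144, 16, 9, 9, 1] (6 cycles, including the fixed point 0).
With 6 cycles on 323 points, sign = (−1)^{323−6} = -1.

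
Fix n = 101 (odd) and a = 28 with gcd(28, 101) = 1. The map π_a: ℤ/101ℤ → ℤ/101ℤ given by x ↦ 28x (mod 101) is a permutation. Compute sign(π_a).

Start at x=18: 18 → 100 → 73 → 24 → 66 → 30 → 32 → … (one orbit).
Decompose π into cycles: lengths [100, 1] (2 cycles, including the fixed point 0).
With 2 cycles on 101 points, sign = (−1)^{101−2} = -1.

-1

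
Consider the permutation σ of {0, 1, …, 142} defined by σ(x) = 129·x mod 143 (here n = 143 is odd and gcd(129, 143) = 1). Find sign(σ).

-1

Start at x=14: 14 → 90 → 27 → 51 → 1 → 129 → 53 → … (one orbit).
The orbit structure of x ↦ 129x mod 143: 20 orbits of sizes [10, 10, 10, 10, 10, 10, 10, 10, 10, 10, 10, 10, 10, 2, 2, 2, 2, 2, 2, 1].
n − c = 143 − 20 = 123; sign = (−1)^123 = -1.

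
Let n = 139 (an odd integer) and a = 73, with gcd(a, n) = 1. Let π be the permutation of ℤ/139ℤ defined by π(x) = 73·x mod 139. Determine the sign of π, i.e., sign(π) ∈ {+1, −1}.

-1

Start at x=114: 114 → 121 → 76 → 127 → 97 → 131 → 111 → … (one orbit).
The orbit structure of x ↦ 73x mod 139: 2 orbits of sizes [138, 1].
Σ(ℓ_i−1) = 139−2 = 137; sign = (−1)^137 = -1.
Check: (73/139) = -1 by Zolotarev.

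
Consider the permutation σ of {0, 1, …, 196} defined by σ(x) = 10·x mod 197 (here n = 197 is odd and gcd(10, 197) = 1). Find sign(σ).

Orbit of 114 under x↦10x: [114, 155, 171, 134, 158, 4, 40]… (length divides ord_197(10)).
Cycle type of π: 98×2 + 1; total 3 cycles.
n − c = 197 − 3 = 194; sign = (−1)^194 = +1.
The Jacobi symbol (10|197) = +1 (Zolotarev) agrees.

+1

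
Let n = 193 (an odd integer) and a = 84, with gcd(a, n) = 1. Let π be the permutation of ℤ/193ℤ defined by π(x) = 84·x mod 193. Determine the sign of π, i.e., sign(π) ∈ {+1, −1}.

+1

Start at x=84: 84 → 108 → 1 → 84 (one orbit).
Cycle lengths of π_84 on ℤ/193ℤ: [3, 3, 3, 3, 3, 3, 3, 3, 3, 3, 3, 3, 3, 3, 3, 3, 3, 3, 3, 3, 3, 3, 3, 3, 3, 3, 3, 3, 3, 3, 3, 3, 3, 3, 3, 3, 3, 3, 3, 3, 3, 3, 3, 3, 3, 3, 3, 3, 3, 3, 3, 3, 3, 3, 3, 3, 3, 3, 3, 3, 3, 3, 3, 3, 1]; 65 cycles in total.
sign(π) = (−1)^{n − #cycles} = (−1)^{193−65} = (−1)^128 = +1.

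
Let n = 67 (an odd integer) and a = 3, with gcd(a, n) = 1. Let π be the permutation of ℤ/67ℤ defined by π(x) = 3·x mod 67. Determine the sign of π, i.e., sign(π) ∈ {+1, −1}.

-1

Trace 53: π^k(53) = [53, 25, 8, 24, 5, 15, 45] for k=0..6.
The orbit structure of x ↦ 3x mod 67: 4 orbits of sizes [22, 22, 22, 1].
With 4 cycles on 67 points, sign = (−1)^{67−4} = -1.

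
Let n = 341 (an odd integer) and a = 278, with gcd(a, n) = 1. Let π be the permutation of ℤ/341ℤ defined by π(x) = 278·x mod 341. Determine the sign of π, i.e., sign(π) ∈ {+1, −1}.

Orbit of 125 under x↦278x: [125, 309, 311, 185, 280, 92, 1]… (length divides ord_341(278)).
48 cycles of lengths [10, 10, 10, 10, 10, 10, 10, 10, 10, 10, 10, 10, 10, 10, 10, 10, 10, 10, 10, 10, 10, 10, 10, 10, 10, 10, 10, 10, 10, 10, 5, 5, 2, 2, 2, 2, 2, 2, 2, 2, 2, 2, 2, 2, 2, 2, 2, 1].
341 − 48 = 293 transpositions; sign(π) = (−1)^293 = -1.

-1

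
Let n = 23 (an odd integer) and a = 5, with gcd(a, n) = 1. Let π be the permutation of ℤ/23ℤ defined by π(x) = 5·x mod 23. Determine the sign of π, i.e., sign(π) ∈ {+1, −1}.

-1

Start at x=12: 12 → 14 → 1 → 5 → 2 → 10 → 4 → … (one orbit).
Cycle lengths of π_5 on ℤ/23ℤ: [22, 1]; 2 cycles in total.
Σ(ℓ_i−1) = 23−2 = 21; sign = (−1)^21 = -1.
(5|23)_J = -1 (Zolotarev's lemma cross-check).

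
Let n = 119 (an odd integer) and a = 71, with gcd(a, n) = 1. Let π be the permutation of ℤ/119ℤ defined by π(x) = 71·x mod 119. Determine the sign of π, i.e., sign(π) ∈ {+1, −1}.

Start at x=36: 36 → 57 → 1 → 71 → 43 → 78 → 64 → … (one orbit).
Decompose π into cycles: lengths [16, 16, 16, 16, 16, 16, 16, 1, 1, 1, 1, 1, 1, 1] (14 cycles, including the fixed point 0).
sign(π) = (−1)^{n − #cycles} = (−1)^{119−14} = (−1)^105 = -1.

-1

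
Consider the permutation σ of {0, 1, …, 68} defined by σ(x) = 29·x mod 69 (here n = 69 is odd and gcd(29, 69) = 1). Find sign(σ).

-1

Orbit of 41 under x↦29x: [41, 16, 50, 1, 29, 13, 32]… (length divides ord_69(29)).
6 cycles of lengths [22, 22, 11, 11, 2, 1].
6 cycles on 69: each ℓ→(−1)^(ℓ−1), product (−1)^63 = -1.
The Jacobi symbol (29|69) = -1 (Zolotarev) agrees.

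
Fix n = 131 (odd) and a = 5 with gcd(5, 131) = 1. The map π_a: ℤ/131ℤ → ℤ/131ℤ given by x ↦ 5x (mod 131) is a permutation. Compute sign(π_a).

Trace 20: π^k(20) = [20, 100, 107, 11, 55, 13, 65] for k=0..6.
π_5 has 3 disjoint cycles with lengths [65, 65, 1] on {0,…,130}.
sign(π) = (−1)^{n − #cycles} = (−1)^{131−3} = (−1)^128 = +1.
Via Zolotarev, sign(π_{5}) = (5|131) = +1.

+1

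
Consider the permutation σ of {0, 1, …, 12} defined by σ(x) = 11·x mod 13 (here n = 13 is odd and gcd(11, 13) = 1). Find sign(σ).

-1

Start at x=12: 12 → 2 → 9 → 8 → 10 → 6 → 1 → … (one orbit).
Cycle type of π: 12 + 1; total 2 cycles.
n − c = 13 − 2 = 11; sign = (−1)^11 = -1.
Via Zolotarev, sign(π_{11}) = (11|13) = -1.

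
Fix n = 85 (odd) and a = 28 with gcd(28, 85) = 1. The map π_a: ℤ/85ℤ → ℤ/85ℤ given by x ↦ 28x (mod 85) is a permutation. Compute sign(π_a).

Start at x=49: 49 → 12 → 81 → 58 → 9 → 82 → 1 → … (one orbit).
Decompose π into cycles: lengths [16, 16, 16, 16, 16, 4, 1] (7 cycles, including the fixed point 0).
With 7 cycles on 85 points, sign = (−1)^{85−7} = +1.
Check: (28/85) = +1 by Zolotarev.

+1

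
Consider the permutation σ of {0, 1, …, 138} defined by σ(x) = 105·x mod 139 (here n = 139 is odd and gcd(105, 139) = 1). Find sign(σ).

Orbit of 59 under x↦105x: [59, 79, 94, 1, 105, 44, 33]… (length divides ord_139(105)).
π_105 has 4 disjoint cycles with lengths [46, 46, 46, 1] on {0,…,138}.
139 − 4 = 135 transpositions; sign(π) = (−1)^135 = -1.
Zolotarev: (105|139) = -1, matching the cycle-count sign.

-1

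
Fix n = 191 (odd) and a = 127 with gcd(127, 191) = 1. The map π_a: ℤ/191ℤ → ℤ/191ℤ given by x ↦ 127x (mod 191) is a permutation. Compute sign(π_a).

-1

Start at x=45: 45 → 176 → 5 → 62 → 43 → 113 → 26 → … (one orbit).
The orbit structure of x ↦ 127x mod 191: 2 orbits of sizes [190, 1].
191 − 2 = 189 transpositions; sign(π) = (−1)^189 = -1.
Check: (127/191) = -1 by Zolotarev.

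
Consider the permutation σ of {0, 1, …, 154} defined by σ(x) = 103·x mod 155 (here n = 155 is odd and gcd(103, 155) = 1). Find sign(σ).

Start at x=49: 49 → 87 → 126 → 113 → 14 → 47 → 36 → … (one orbit).
Cycle lengths of π_103 on ℤ/155ℤ: [60, 60, 15, 15, 4, 1]; 6 cycles in total.
155 − 6 = 149 transpositions; sign(π) = (−1)^149 = -1.
Via Zolotarev, sign(π_{103}) = (103|155) = -1.

-1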